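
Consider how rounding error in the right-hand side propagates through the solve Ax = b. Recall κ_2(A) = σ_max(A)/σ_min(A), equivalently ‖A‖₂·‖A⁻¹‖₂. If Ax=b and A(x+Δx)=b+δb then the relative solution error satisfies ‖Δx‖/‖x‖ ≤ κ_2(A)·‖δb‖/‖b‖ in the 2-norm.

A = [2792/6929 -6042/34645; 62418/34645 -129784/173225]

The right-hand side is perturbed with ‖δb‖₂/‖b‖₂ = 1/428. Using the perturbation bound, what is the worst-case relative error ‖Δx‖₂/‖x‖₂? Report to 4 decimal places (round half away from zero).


M = AᵀA = [2433604/714025 -5069952/3570125; -5069952/3570125 10563076/17850625]. tr(M)=422504/105625, det(M)=16/105625
eigenvalues of AᵀA: λ = (tr ± √(tr²−4·det))/2 = 4, 4/105625
κ = σ_max/σ_min = 2/(2/325) = 325.0000
worst-case relative error ≤ 325.0000 × 1/428 = 0.7593

0.7593


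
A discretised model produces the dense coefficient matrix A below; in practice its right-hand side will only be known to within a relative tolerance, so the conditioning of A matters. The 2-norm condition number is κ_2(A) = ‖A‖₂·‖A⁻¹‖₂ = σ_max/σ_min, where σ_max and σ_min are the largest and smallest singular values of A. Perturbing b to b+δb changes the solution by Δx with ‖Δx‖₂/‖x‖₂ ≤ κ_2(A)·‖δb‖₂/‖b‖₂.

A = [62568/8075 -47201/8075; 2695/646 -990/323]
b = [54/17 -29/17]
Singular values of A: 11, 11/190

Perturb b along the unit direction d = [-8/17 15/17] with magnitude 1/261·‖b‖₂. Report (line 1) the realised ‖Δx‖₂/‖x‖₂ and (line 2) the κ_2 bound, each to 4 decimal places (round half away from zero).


0.0046
0.7280

σ_max = 11, σ_min = 11/190
condition number: 11 ÷ (11/190) = 190.0000
perturbation bound = 190.0000·1/261 = 0.7280
solve Ax = b  →  x = [-30.9455 -41.5636]
‖b‖ = 3.6056, ‖x‖ = 51.8185
re-solving with b+δb shifts x by Δx of norm 0.2386
relative error = 0.0046
realised/bound (from unrounded values) ≈ 0.0063


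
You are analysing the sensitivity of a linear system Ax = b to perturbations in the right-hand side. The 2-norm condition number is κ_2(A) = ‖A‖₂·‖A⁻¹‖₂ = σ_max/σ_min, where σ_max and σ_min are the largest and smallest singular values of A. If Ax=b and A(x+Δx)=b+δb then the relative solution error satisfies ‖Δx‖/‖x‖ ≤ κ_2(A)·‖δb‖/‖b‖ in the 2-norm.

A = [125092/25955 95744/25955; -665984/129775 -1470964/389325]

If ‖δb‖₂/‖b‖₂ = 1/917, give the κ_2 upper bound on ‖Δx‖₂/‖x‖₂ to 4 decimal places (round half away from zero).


AᵀA = [992550416/20025625 2232935936/60076875; 2232935936/60076875 5025315856/180230625]; tr = 558330784/7209225, det = 3748096/7209225
solving λ² − 558330784/7209225·λ + 3748096/7209225 = 0 gives λ = 1936/25, 1936/288369
σ_max=√(1936/25)=(44/5), σ_min=√(1936/288369)=(44/537) → κ = 107.4000
bound on ‖Δx‖/‖x‖: κ·ε = 107.4000·1/917 = 0.1171

0.1171


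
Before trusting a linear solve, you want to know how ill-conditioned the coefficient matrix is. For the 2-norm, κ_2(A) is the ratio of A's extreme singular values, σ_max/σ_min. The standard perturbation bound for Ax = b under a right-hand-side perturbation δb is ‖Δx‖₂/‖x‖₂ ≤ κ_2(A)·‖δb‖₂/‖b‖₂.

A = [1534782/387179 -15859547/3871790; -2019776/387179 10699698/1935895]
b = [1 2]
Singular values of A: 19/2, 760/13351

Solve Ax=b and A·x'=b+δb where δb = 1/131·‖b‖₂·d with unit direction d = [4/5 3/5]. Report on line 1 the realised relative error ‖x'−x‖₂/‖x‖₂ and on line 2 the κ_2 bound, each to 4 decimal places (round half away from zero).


0.0085
1.2740

σ_max = 19/2, σ_min = 760/13351
κ = σ_max/σ_min = (19/2)/(760/13351) = 166.8875
perturbation bound = 166.8875·1/131 = 1.2740
solve Ax = b  →  x = [25.3694 24.3067]
‖b‖₂ = 2.2361 and ‖x‖₂ = 35.1344
δb = ε·‖b‖·d = [0.0137 0.0102]; solving A·Δx = δb gives ‖Δx‖ = 0.2999
dividing the unrounded norms, ‖Δx‖/‖x‖ = 0.0085
realised/bound (from unrounded values) ≈ 0.0067


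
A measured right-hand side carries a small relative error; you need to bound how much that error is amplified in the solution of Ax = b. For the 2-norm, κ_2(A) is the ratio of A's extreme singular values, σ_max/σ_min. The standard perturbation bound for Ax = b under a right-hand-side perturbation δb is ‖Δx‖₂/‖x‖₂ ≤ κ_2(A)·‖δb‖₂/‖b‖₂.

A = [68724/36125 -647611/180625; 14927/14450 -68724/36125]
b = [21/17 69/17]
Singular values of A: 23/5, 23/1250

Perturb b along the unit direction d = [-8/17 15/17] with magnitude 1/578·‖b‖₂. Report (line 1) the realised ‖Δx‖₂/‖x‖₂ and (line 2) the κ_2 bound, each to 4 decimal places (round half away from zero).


largest singular value 23/5, smallest 23/1250
κ = σ_max/σ_min = (23/5)/(23/1250) = 250.0000
perturbation bound = 250.0000·1/578 = 0.4325
solve Ax = b  →  x = [144.1688 76.1509]
‖b‖ = 4.2426, ‖x‖ = 163.0448
δb = ε·‖b‖·d = [-0.0035 0.0065]; solving A·Δx = δb gives ‖Δx‖ = 0.3989
dividing the unrounded norms, ‖Δx‖/‖x‖ = 0.0024
so the bound overstates the realised error by a factor of ≈ 176.7781 (computed from the unrounded values)

0.0024
0.4325


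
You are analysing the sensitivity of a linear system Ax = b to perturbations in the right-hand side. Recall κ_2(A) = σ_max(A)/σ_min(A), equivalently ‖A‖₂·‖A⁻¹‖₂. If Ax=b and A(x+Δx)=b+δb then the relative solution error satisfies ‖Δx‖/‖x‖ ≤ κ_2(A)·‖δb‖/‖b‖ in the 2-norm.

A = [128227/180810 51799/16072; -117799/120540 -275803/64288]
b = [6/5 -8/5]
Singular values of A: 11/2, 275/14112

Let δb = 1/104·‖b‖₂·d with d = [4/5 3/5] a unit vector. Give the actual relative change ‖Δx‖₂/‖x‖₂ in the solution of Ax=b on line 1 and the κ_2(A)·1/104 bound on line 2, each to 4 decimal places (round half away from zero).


σ_max = 11/2, σ_min = 275/14112
κ = σ_max/σ_min = (11/2)/(275/14112) = 282.2400
κ_2(A)·‖δb‖/‖b‖ = 2.7138
solve Ax = b  →  x = [0.0798 0.3548]
2-norm of b is 2.0000; of x, 0.3636
Δx = A⁻¹·δb where δb = 1/104·2.0000·d; ‖Δx‖ = 0.9869
relative error = 2.7138
tightness: 2.7138 against a bound of 2.7138; the bound is attained (ratio 1)

2.7138
2.7138


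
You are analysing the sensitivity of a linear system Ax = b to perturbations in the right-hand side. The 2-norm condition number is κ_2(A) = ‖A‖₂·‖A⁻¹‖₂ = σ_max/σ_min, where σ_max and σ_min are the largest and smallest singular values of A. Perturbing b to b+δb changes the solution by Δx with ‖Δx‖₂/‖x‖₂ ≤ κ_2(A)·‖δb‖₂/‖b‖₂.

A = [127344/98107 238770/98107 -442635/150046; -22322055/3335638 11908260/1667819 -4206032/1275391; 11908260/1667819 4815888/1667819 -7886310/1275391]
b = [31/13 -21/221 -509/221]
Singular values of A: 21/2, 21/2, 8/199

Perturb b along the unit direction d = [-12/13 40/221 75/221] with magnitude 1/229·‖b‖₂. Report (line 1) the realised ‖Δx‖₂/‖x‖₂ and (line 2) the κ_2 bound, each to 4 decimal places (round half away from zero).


σ_max = 21/2, σ_min = 8/199
condition number: (21/2) ÷ (8/199) = 261.1875
perturbation bound = 261.1875·1/229 = 1.1406
solve Ax = b  →  x = [-25.5450 -47.6944 -51.3966]
‖b‖ = 3.3166, ‖x‖ = 74.6251
with δb = [-0.0134 0.0026 0.0049], A·Δx = δb → ‖Δx‖ = 0.3603
realised ‖Δx‖/‖x‖ = 0.0048
tightness: 0.0048 against a bound of 1.1406 (unrounded ratio ≈ 0.0042)

0.0048
1.1406


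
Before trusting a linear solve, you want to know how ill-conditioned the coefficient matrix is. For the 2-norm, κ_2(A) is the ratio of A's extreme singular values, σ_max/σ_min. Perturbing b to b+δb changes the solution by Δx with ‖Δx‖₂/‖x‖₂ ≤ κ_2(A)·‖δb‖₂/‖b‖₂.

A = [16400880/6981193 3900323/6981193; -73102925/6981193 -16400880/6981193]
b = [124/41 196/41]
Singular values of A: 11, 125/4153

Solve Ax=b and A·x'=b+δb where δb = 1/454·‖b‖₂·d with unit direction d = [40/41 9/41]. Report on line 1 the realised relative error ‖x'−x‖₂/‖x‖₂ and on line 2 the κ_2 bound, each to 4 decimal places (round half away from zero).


largest singular value 11, smallest 125/4153
κ = σ_max/σ_min = 11/(125/4153) = 365.4640
bound on ‖Δx‖/‖x‖: κ·ε = 365.4640·1/454 = 0.8050
solve Ax = b  →  x = [-29.5271 129.5748]
‖b‖ = 5.6569, ‖x‖ = 132.8965
Δx = A⁻¹·δb where δb = 1/454·5.6569·d; ‖Δx‖ = 0.4140
realised ‖Δx‖/‖x‖ = 0.0031
realised/bound (from unrounded values) ≈ 0.0039

0.0031
0.8050


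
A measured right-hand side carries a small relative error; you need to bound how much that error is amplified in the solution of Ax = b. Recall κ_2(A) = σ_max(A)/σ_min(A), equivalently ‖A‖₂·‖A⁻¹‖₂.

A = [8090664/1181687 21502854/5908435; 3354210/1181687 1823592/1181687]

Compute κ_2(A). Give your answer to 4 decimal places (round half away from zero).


form AᵀA = [453902773284/8262628201 1210390055424/41313141005; 1210390055424/41313141005 3227869376964/206565705025] with trace 50434043976/714760225 and determinant 1587600/28590409
solving λ² − 50434043976/714760225·λ + 1587600/28590409 = 0 gives λ = 1764/25, 22500/28590409
so κ_2 = √((1764/25) / (22500/28590409)) = 299.4320

299.4320


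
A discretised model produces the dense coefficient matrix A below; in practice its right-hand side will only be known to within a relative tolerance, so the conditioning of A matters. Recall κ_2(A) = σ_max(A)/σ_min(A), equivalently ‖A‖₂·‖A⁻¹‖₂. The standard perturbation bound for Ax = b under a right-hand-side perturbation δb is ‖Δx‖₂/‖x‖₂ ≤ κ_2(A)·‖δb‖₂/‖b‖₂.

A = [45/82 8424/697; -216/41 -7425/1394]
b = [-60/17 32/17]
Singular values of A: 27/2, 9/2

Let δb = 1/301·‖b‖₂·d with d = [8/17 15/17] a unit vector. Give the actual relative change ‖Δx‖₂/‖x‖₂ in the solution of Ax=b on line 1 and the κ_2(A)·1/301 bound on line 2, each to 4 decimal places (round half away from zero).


0.0100
0.0100

from the listed singular values, σ₁ = 27/2, σ_n = 9/2
κ_2(A) = (27/2) / (9/2) = 3.0000
worst-case relative error ≤ 3.0000 × 1/301 = 0.0100
solve Ax = b  →  x = [-0.0650 -0.2891]
2-norm of b is 4.0000; of x, 0.2963
δb = ε·‖b‖·d = [0.0063 0.0117]; solving A·Δx = δb gives ‖Δx‖ = 0.0030
dividing the unrounded norms, ‖Δx‖/‖x‖ = 0.0100
realised/bound = 1 exactly: the bound is attained for this b and d


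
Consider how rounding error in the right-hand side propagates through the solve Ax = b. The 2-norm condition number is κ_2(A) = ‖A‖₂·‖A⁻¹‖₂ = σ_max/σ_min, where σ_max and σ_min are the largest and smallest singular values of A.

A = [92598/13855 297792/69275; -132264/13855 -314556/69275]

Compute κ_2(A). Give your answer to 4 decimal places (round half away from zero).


AᵀA = [61336836/451673 162775008/2258365; 162775008/2258365 441471888/11291825]; tr = 116170164/664225, det = 75898944/664225
λ_max, λ_min = (116170164/664225 ± √13293851099473296/441194850625)/2 = 4356/25, 17424/26569
σ_max=√(4356/25)=(66/5), σ_min=√(17424/26569)=(132/163) → κ = 16.3000

16.3000


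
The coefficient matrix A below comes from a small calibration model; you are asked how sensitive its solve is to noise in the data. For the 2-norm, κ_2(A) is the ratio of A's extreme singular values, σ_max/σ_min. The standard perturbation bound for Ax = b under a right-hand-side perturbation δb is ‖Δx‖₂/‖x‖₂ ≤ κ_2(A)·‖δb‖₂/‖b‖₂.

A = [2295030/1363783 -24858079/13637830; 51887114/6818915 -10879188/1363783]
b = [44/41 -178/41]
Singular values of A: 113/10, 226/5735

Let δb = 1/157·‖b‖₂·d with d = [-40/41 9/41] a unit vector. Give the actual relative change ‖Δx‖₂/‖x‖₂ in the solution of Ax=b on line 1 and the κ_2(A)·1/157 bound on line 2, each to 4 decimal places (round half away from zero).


from the listed singular values, σ₁ = 113/10, σ_n = 226/5735
condition number: (113/10) ÷ (226/5735) = 286.7500
worst-case relative error ≤ 286.7500 × 1/157 = 1.8264
solve Ax = b  →  x = [-36.9957 -34.7452]
‖b‖ = 4.4721, ‖x‖ = 50.7534
with δb = [-0.0278 0.0063], A·Δx = δb → ‖Δx‖ = 0.7228
relative error = 0.0142
so the bound overstates the realised error by a factor of ≈ 128.2416 (computed from the unrounded values)

0.0142
1.8264


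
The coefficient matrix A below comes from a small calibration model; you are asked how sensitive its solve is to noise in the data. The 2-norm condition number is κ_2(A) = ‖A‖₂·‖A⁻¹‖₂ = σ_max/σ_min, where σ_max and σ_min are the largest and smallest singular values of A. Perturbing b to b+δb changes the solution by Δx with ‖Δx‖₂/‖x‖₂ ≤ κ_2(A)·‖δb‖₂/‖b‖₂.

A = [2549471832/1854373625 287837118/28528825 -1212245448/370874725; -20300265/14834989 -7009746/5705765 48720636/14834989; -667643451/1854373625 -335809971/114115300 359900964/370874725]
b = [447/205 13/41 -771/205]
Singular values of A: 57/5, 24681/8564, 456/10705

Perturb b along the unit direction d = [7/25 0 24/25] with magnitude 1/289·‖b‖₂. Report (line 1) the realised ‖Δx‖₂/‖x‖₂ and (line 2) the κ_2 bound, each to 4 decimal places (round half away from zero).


0.0050
0.9260

from the listed singular values, σ₁ = 57/5, σ_n = 456/10705
condition number: (57/5) ÷ (456/10705) = 267.6250
κ_2(A)·‖δb‖/‖b‖ = 0.9260
solve Ax = b  →  x = [-65.0944 0.3764 -26.8853]
‖b‖₂ = 4.3589 and ‖x‖₂ = 70.4290
Δx = A⁻¹·δb where δb = 1/289·4.3589·d; ‖Δx‖ = 0.3541
realised ‖Δx‖/‖x‖ = 0.0050
so the bound overstates the realised error by a factor of ≈ 184.1957 (computed from the unrounded values)


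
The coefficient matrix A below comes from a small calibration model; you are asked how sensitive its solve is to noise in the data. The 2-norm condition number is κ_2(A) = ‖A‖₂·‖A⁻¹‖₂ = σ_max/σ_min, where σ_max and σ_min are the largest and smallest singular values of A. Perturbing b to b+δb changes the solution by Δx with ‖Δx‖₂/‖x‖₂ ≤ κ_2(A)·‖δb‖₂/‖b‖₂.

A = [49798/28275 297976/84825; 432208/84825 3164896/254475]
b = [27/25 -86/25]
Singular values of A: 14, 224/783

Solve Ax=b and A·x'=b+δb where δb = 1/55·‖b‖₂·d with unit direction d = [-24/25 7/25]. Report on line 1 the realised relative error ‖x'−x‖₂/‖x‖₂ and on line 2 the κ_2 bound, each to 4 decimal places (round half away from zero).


0.0328
0.8898

from the listed singular values, σ₁ = 14, σ_n = 224/783
κ_2(A) = 14 / (224/783) = 48.9375
κ_2(A)·‖δb‖/‖b‖ = 0.8898
solve Ax = b  →  x = [6.3709 -2.8867]
‖b‖ = 3.6056, ‖x‖ = 6.9944
with δb = [-0.0629 0.0184], A·Δx = δb → ‖Δx‖ = 0.2292
realised ‖Δx‖/‖x‖ = 0.0328
tightness: 0.0328 against a bound of 0.8898 (unrounded ratio ≈ 0.0368)


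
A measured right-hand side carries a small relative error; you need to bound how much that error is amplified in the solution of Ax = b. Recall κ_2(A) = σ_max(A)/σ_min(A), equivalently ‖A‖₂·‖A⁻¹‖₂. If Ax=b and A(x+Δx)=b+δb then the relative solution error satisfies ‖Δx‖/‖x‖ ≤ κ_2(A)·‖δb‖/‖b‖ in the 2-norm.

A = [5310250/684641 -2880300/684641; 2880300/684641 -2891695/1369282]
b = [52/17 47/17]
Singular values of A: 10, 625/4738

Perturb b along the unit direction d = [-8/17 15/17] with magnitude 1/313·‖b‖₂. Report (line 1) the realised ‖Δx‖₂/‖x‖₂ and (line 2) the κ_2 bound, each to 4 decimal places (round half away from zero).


0.0132
0.2422

σ_max = 10, σ_min = 625/4738
condition number: 10 ÷ (625/4738) = 75.8080
κ_2(A)·‖δb‖/‖b‖ = 0.2422
solve Ax = b  →  x = [3.9204 6.5007]
‖b‖₂ = 4.1231 and ‖x‖₂ = 7.5913
re-solving with b+δb shifts x by Δx of norm 0.0999
realised ‖Δx‖/‖x‖ = 0.0132
tightness: 0.0132 against a bound of 0.2422 (unrounded ratio ≈ 0.0543)


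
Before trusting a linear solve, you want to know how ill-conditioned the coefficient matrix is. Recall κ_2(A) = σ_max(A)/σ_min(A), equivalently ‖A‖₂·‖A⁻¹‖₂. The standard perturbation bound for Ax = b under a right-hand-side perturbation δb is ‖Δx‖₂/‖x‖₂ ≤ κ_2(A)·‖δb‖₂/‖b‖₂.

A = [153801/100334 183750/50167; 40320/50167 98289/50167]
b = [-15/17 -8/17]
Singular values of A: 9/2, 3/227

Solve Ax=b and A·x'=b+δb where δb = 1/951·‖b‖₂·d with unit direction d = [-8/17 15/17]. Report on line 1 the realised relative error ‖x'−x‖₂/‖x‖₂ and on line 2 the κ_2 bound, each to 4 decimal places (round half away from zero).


0.3580
0.3580

σ_max = 9/2, σ_min = 3/227
κ = σ_max/σ_min = (9/2)/(3/227) = 340.5000
worst-case relative error ≤ 340.5000 × 1/951 = 0.3580
solve Ax = b  →  x = [-0.0855 -0.2051]
2-norm of b is 1.0000; of x, 0.2222
with δb = [-0.0005 0.0009], A·Δx = δb → ‖Δx‖ = 0.0796
realised ‖Δx‖/‖x‖ = 0.3580
so the bound is sharp here: realised error equals the bound


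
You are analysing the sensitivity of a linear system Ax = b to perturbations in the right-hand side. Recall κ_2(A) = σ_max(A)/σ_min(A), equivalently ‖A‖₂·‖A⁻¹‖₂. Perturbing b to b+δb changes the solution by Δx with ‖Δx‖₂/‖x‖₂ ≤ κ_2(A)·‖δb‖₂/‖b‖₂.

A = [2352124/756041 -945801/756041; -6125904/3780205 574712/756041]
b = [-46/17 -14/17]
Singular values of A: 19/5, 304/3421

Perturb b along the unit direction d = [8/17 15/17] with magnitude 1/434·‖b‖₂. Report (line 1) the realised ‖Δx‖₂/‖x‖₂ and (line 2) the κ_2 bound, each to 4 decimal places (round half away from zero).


σ_max = 19/5, σ_min = 304/3421
κ_2(A) = (19/5) / (304/3421) = 42.7625
worst-case relative error ≤ 42.7625 × 1/434 = 0.0985
solve Ax = b  →  x = [-9.1422 -20.5729]
‖b‖₂ = 2.8284 and ‖x‖₂ = 22.5127
Δx = A⁻¹·δb where δb = 1/434·2.8284·d; ‖Δx‖ = 0.0733
realised ‖Δx‖/‖x‖ = 0.0033
realised/bound (from unrounded values) ≈ 0.0331

0.0033
0.0985


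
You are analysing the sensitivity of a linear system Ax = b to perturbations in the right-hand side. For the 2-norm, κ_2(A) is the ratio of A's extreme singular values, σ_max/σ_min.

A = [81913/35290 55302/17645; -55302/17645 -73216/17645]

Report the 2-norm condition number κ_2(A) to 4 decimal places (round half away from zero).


220.5625

M = AᵀA = [3788596877/249076820 1262793519/62269205; 1262793519/62269205 1683778772/62269205]. tr(M)=2104742393/49815364, det(M)=456976/12453841
λ_max, λ_min = (2104742393/49815364 ± √4429576310078898225/2481570490452496)/2 = 169/4, 10816/12453841
κ_2(A) = √(λ_max/λ_min) = √((169/4) / (10816/12453841)) = 220.5625


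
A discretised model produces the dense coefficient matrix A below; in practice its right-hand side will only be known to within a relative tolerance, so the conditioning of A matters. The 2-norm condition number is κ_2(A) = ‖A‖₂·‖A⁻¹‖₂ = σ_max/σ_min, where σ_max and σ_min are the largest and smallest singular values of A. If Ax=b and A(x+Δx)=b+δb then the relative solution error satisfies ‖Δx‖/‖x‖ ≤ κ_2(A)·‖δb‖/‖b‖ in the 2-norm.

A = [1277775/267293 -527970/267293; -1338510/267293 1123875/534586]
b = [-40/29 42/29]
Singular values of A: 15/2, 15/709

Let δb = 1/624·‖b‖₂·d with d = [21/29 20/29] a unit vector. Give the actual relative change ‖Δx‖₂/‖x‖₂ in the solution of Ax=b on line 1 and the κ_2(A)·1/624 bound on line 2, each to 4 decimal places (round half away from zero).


from the listed singular values, σ₁ = 15/2, σ_n = 15/709
κ_2(A) = (15/2) / (15/709) = 354.5000
κ_2(A)·‖δb‖/‖b‖ = 0.5681
solve Ax = b  →  x = [-0.2462 0.1026]
2-norm of b is 2.0000; of x, 0.2667
δb = ε·‖b‖·d = [0.0023 0.0022]; solving A·Δx = δb gives ‖Δx‖ = 0.1515
realised ‖Δx‖/‖x‖ = 0.5681
realised/bound = 1 exactly: the bound is attained for this b and d

0.5681
0.5681


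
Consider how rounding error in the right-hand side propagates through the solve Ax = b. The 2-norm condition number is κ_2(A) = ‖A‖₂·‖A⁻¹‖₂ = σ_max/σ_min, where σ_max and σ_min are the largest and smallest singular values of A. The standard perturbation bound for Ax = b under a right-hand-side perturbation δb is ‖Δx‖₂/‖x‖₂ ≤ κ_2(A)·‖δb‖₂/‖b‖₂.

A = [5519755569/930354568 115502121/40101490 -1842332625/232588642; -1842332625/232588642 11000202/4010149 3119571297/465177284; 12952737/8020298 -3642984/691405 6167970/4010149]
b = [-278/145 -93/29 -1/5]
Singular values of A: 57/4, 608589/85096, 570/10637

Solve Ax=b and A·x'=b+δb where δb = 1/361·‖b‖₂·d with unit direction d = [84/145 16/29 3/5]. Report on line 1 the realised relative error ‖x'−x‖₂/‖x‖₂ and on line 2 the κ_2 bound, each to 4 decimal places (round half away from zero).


0.0035
0.7366

σ_max = 57/4, σ_min = 570/10637
κ_2(A) = (57/4) / (570/10637) = 265.9250
perturbation bound = 265.9250·1/361 = 0.7366
solve Ax = b  →  x = [-37.2955 -21.7905 -35.6165]
2-norm of b is 3.7417; of x, 55.9850
δb = ε·‖b‖·d = [0.0060 0.0057 0.0062]; solving A·Δx = δb gives ‖Δx‖ = 0.1934
dividing the unrounded norms, ‖Δx‖/‖x‖ = 0.0035
so the bound overstates the realised error by a factor of ≈ 213.2172 (computed from the unrounded values)


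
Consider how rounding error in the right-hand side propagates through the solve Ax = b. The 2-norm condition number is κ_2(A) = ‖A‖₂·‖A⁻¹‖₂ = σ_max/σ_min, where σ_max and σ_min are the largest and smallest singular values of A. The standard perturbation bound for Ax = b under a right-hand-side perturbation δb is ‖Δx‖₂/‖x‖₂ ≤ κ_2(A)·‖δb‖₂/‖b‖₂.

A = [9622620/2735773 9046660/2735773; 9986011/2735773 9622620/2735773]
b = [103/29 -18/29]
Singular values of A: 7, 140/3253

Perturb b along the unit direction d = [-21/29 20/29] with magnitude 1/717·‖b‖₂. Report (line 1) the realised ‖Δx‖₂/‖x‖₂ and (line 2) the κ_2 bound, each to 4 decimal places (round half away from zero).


0.0017
0.2268

σ_max = 7, σ_min = 140/3253
κ = σ_max/σ_min = 7/(140/3253) = 162.6500
perturbation bound = 162.6500·1/717 = 0.2268
solve Ax = b  →  x = [48.2808 -50.2805]
‖b‖ = 3.6056, ‖x‖ = 69.7077
δb = ε·‖b‖·d = [-0.0036 0.0035]; solving A·Δx = δb gives ‖Δx‖ = 0.1168
relative error = 0.0017
realised/bound (from unrounded values) ≈ 0.0074


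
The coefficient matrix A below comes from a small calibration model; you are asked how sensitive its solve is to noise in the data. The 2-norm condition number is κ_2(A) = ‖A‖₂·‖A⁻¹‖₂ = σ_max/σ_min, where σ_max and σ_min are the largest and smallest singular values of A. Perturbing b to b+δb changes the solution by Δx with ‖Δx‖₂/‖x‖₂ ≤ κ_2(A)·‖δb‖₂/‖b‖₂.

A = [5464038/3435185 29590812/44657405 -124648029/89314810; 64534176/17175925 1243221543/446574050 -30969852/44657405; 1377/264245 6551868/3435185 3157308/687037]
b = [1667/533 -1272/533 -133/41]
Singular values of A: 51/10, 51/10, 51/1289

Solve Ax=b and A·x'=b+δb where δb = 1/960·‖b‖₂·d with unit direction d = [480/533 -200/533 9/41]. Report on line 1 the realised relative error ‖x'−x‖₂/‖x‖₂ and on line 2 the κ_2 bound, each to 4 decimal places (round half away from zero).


0.0018
0.1343

largest singular value 51/10, smallest 51/1289
κ_2(A) = (51/10) / (51/1289) = 128.9000
worst-case relative error ≤ 128.9000 × 1/960 = 0.1343
solve Ax = b  →  x = [45.3373 -56.4030 22.6516]
‖b‖₂ = 5.0990 and ‖x‖₂ = 75.8278
Δx = A⁻¹·δb where δb = 1/960·5.0990·d; ‖Δx‖ = 0.1342
relative error = 0.0018
tightness: 0.0018 against a bound of 0.1343 (unrounded ratio ≈ 0.0132)


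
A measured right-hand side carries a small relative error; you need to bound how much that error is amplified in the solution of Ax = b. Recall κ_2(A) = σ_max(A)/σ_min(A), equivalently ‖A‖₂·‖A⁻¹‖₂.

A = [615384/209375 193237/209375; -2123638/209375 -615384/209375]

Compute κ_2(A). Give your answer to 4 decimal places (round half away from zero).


AᵀA = [7821657316/70140625 2281228488/70140625; 2281228488/70140625 665660809/70140625]; tr = 13579709/112225, det = 58564/112225
λ_max, λ_min = (13579709/112225 ± √184382207145081/12594450625)/2 = 121, 484/112225
so κ_2 = √(121 / (484/112225)) = 167.5000

167.5000


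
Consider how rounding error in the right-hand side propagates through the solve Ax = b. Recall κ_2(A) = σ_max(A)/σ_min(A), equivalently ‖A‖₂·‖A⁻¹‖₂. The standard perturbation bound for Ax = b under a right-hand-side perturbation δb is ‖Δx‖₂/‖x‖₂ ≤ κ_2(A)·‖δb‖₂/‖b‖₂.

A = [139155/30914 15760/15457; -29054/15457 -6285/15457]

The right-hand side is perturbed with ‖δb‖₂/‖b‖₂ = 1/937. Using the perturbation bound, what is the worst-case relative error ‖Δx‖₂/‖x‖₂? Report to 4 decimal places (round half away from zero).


0.3095

M = AᵀA = [134560081/5654884 7568910/1413721; 7568910/1413721 1703425/1413721]. tr(M)=84101/3364, det(M)=25/3364
λ_max, λ_min = (84101/3364 ± √7072641801/11316496)/2 = 25, 1/3364
σ_max=√25=5, σ_min=√(1/3364)=(1/58) → κ = 290.0000
worst-case relative error ≤ 290.0000 × 1/937 = 0.3095


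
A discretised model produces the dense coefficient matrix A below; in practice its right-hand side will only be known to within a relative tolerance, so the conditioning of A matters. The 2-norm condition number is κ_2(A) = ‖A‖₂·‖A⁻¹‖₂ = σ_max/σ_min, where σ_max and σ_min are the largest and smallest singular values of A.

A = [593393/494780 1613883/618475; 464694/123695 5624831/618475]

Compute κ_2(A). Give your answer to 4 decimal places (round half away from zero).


form AᵀA = [152286538825/9792289936 91303741935/2448072484; 91303741935/2448072484 54789347386/612018121] with trace 6088260929/57942544 and determinant 70644025/57942544
eigenvalues of AᵀA: λ = (tr ± √(tr²−4·det))/2 = 1681/16, 42025/3621409
so κ_2 = √((1681/16) / (42025/3621409)) = 95.1500

95.1500


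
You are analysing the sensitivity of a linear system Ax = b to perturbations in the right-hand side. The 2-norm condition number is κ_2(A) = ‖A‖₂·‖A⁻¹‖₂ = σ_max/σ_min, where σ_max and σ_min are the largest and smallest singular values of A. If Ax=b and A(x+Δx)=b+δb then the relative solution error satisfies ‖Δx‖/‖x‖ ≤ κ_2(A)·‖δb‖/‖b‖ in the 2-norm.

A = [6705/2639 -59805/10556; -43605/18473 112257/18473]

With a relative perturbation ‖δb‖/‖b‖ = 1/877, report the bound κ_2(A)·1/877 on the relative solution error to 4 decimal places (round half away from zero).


0.0447

M = AᵀA = [4880250/405769 -46645065/1623076; -46645065/1623076 448134849/6492304]. tr(M)=3113721/38416, det(M)=164025/38416
eigenvalues of AᵀA: λ = (tr ± √(tr²−4·det))/2 = 81, 2025/38416
so κ_2 = √(81 / (2025/38416)) = 39.2000
worst-case relative error ≤ 39.2000 × 1/877 = 0.0447


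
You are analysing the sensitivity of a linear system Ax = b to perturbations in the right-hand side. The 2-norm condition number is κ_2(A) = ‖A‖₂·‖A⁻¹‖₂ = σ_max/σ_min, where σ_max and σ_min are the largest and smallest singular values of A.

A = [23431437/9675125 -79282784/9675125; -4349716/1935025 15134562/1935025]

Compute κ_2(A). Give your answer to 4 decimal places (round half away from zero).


M = AᵀA = [1215259181809/111305640625 -4165856980488/111305640625; -4165856980488/111305640625 14283155781316/111305640625]. tr(M)=24797463941/178089025, det(M)=48469444/178089025
char-poly roots: 3481/25 and 13924/7123561
κ_2(A) = √(λ_max/λ_min) = √((3481/25) / (13924/7123561)) = 266.9000

266.9000


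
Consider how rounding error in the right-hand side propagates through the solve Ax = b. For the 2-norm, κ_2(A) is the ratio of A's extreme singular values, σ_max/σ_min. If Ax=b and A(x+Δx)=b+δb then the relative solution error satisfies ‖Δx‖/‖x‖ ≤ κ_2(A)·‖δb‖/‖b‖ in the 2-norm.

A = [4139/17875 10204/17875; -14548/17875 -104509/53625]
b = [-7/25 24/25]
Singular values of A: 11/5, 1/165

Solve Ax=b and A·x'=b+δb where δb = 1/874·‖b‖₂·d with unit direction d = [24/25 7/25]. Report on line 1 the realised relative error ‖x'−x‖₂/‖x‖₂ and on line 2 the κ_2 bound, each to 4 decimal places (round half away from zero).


0.4153
0.4153

from the listed singular values, σ₁ = 11/5, σ_n = 1/165
κ = σ_max/σ_min = (11/5)/(1/165) = 363.0000
bound on ‖Δx‖/‖x‖: κ·ε = 363.0000·1/874 = 0.4153
solve Ax = b  →  x = [-0.1748 -0.4196]
2-norm of b is 1.0000; of x, 0.4545
re-solving with b+δb shifts x by Δx of norm 0.1888
dividing the unrounded norms, ‖Δx‖/‖x‖ = 0.4153
so the bound is sharp here: realised error equals the bound


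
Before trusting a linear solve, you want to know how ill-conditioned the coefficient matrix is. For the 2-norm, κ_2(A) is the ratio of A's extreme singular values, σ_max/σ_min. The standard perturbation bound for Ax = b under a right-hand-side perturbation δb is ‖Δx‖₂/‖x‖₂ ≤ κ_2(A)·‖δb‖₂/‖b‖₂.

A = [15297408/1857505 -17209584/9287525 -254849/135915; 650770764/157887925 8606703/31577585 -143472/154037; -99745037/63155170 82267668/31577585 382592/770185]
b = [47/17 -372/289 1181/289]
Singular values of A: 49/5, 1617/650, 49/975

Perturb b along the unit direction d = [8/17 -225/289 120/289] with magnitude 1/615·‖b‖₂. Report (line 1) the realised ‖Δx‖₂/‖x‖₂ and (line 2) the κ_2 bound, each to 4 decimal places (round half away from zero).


largest singular value 49/5, smallest 49/975
κ_2(A) = (49/5) / (49/975) = 195.0000
bound on ‖Δx‖/‖x‖: κ·ε = 195.0000·1/615 = 0.3171
solve Ax = b  →  x = [17.4071 -2.6805 77.6282]
2-norm of b is 5.0990; of x, 79.6010
with δb = [0.0039 -0.0065 0.0034], A·Δx = δb → ‖Δx‖ = 0.1650
dividing the unrounded norms, ‖Δx‖/‖x‖ = 0.0021
realised/bound (from unrounded values) ≈ 0.0065

0.0021
0.3171


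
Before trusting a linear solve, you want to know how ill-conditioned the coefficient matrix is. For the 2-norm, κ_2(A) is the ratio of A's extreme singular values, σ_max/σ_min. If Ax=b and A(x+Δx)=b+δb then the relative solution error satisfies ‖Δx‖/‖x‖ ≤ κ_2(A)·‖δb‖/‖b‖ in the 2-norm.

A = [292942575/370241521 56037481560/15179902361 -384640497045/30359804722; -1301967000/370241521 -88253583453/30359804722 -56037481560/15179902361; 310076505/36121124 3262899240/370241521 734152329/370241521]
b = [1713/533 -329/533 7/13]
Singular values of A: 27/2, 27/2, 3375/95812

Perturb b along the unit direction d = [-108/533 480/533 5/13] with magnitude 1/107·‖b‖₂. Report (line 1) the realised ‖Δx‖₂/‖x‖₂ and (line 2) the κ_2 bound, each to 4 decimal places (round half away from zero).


σ_max = 27/2, σ_min = 3375/95812
κ = σ_max/σ_min = (27/2)/(3375/95812) = 383.2480
worst-case relative error ≤ 383.2480 × 1/107 = 3.5818
solve Ax = b  →  x = [20.6084 -18.9998 -4.5027]
‖b‖₂ = 3.3166 and ‖x‖₂ = 28.3897
re-solving with b+δb shifts x by Δx of norm 0.8800
realised ‖Δx‖/‖x‖ = 0.0310
tightness: 0.0310 against a bound of 3.5818 (unrounded ratio ≈ 0.0087)

0.0310
3.5818


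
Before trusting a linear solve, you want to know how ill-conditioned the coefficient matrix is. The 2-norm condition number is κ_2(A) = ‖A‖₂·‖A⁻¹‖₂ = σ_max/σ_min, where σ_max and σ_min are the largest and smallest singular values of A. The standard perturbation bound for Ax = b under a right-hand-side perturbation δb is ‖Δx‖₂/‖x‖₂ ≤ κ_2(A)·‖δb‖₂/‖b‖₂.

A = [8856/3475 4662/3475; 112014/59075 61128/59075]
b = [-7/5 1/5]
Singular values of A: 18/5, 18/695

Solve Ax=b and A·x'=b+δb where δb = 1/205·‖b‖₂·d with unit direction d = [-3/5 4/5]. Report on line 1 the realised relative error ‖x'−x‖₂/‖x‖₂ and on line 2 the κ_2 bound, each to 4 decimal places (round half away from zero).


0.0069
0.6780

σ_max = 18/5, σ_min = 18/695
κ = σ_max/σ_min = (18/5)/(18/695) = 139.0000
worst-case relative error ≤ 139.0000 × 1/205 = 0.6780
solve Ax = b  →  x = [-18.4150 33.9379]
‖b‖ = 1.4142, ‖x‖ = 38.6121
δb = ε·‖b‖·d = [-0.0041 0.0055]; solving A·Δx = δb gives ‖Δx‖ = 0.2664
relative error = 0.0069
realised/bound (from unrounded values) ≈ 0.0102


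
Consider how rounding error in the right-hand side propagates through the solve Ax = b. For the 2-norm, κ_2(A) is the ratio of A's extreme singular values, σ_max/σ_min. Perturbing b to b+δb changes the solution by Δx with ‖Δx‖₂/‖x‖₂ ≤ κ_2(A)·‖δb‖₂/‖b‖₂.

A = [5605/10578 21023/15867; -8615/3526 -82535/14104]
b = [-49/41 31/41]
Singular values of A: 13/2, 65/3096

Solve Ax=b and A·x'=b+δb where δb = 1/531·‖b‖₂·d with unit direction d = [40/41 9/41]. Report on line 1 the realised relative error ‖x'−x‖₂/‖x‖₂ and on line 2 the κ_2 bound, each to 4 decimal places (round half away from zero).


largest singular value 13/2, smallest 65/3096
κ_2(A) = (13/2) / (65/3096) = 309.6000
κ_2(A)·‖δb‖/‖b‖ = 0.5831
solve Ax = b  →  x = [43.9077 -18.4615]
2-norm of b is 1.4142; of x, 47.6310
with δb = [0.0026 0.0006], A·Δx = δb → ‖Δx‖ = 0.1269
realised ‖Δx‖/‖x‖ = 0.0027
realised/bound (from unrounded values) ≈ 0.0046

0.0027
0.5831


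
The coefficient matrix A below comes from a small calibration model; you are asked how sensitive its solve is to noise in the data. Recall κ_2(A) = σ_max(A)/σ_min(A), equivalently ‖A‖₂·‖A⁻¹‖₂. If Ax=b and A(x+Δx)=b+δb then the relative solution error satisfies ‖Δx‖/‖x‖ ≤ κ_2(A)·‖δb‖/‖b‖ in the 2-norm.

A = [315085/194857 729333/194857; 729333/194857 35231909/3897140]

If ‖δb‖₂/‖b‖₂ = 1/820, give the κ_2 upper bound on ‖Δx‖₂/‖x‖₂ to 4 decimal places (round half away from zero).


0.2250

form AᵀA = [3734941906/224670121 179241607413/4493402420; 179241607413/4493402420 8603893856449/89868048400] with trace 59750713721/531763600 and determinant 7890481/21270544
solving λ² − 59750713721/531763600·λ + 7890481/21270544 = 0 gives λ = 2809/25, 70225/21270544
so κ_2 = √((2809/25) / (70225/21270544)) = 184.4800
perturbation bound = 184.4800·1/820 = 0.2250


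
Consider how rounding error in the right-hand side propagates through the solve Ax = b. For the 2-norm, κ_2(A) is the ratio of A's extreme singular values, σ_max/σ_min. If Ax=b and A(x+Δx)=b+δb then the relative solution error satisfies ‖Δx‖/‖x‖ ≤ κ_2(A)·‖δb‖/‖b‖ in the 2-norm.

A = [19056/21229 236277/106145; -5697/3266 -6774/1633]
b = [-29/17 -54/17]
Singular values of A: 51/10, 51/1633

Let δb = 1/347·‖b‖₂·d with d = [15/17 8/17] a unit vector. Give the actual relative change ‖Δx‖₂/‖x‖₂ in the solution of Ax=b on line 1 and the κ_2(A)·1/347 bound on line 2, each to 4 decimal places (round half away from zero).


0.0035
0.4706

from the listed singular values, σ₁ = 51/10, σ_n = 51/1633
κ = σ_max/σ_min = (51/10)/(51/1633) = 163.3000
κ_2(A)·‖δb‖/‖b‖ = 0.4706
solve Ax = b  →  x = [88.8205 -36.5837]
‖b‖ = 3.6056, ‖x‖ = 96.0596
re-solving with b+δb shifts x by Δx of norm 0.3327
dividing the unrounded norms, ‖Δx‖/‖x‖ = 0.0035
tightness: 0.0035 against a bound of 0.4706 (unrounded ratio ≈ 0.0074)


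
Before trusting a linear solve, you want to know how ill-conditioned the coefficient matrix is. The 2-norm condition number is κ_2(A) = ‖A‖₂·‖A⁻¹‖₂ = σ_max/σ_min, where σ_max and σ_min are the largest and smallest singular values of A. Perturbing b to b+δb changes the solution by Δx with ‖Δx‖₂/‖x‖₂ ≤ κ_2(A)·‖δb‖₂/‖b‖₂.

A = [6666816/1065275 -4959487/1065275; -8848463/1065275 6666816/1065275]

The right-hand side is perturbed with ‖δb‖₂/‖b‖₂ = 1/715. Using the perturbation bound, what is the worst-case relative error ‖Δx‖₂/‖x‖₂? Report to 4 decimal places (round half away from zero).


form AᵀA = [4909669321609/45392433025 -3682202479488/45392433025; -3682202479488/45392433025 2761717875241/45392433025] with trace 306855487874/1815697321 and determinant 446265625/1815697321
solving λ² − 306855487874/1815697321·λ + 446265625/1815697321 = 0 gives λ = 169, 2640625/1815697321
κ = σ_max/σ_min = 13/(1625/42611) = 340.8880
perturbation bound = 340.8880·1/715 = 0.4768

0.4768


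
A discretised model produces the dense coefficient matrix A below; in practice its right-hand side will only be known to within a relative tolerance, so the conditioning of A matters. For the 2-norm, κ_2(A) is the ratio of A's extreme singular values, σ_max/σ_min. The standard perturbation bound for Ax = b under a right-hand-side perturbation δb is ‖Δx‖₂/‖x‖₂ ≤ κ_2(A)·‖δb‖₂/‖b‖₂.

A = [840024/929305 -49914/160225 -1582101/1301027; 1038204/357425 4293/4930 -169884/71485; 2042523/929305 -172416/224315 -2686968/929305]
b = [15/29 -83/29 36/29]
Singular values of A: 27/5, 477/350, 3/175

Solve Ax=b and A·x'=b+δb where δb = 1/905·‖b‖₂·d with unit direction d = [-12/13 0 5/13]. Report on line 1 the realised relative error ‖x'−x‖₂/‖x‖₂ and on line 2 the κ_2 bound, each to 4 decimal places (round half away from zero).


largest singular value 27/5, smallest 3/175
κ_2(A) = (27/5) / (3/175) = 315.0000
κ_2(A)·‖δb‖/‖b‖ = 0.3481
solve Ax = b  →  x = [-0.8778 -1.9423 -0.5803]
‖b‖₂ = 3.1623 and ‖x‖₂ = 2.2090
Δx = A⁻¹·δb where δb = 1/905·3.1623·d; ‖Δx‖ = 0.2038
relative error = 0.0923
realised/bound (from unrounded values) ≈ 0.2651

0.0923
0.3481


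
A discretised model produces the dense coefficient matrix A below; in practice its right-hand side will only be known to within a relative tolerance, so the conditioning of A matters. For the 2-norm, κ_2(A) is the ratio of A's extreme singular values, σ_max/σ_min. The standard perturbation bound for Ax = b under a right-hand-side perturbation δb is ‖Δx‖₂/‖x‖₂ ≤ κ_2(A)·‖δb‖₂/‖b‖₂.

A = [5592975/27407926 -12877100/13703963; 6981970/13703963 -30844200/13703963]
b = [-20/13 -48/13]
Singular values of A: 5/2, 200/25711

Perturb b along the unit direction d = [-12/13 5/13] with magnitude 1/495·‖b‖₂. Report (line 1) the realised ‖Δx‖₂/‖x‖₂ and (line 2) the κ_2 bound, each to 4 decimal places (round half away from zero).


0.6493
0.6493

from the listed singular values, σ₁ = 5/2, σ_n = 200/25711
κ_2(A) = (5/2) / (200/25711) = 321.3875
κ_2(A)·‖δb‖/‖b‖ = 0.6493
solve Ax = b  →  x = [-0.3512 1.5610]
‖b‖₂ = 4.0000 and ‖x‖₂ = 1.6000
δb = ε·‖b‖·d = [-0.0075 0.0031]; solving A·Δx = δb gives ‖Δx‖ = 1.0388
dividing the unrounded norms, ‖Δx‖/‖x‖ = 0.6493
realised/bound = 1 exactly: the bound is attained for this b and d


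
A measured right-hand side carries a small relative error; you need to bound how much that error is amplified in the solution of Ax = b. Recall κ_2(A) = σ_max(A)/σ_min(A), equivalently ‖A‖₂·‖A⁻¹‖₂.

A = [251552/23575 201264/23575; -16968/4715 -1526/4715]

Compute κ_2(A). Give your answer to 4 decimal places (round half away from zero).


form AᵀA = [41925184/330625 30503088/330625; 30503088/330625 24131716/330625] with trace 2642276/13225 and determinant 9834496/13225
λ_max, λ_min = (2642276/13225 ± √6461377621776/174900625)/2 = 196, 50176/13225
κ = σ_max/σ_min = 14/(224/115) = 7.1875

7.1875


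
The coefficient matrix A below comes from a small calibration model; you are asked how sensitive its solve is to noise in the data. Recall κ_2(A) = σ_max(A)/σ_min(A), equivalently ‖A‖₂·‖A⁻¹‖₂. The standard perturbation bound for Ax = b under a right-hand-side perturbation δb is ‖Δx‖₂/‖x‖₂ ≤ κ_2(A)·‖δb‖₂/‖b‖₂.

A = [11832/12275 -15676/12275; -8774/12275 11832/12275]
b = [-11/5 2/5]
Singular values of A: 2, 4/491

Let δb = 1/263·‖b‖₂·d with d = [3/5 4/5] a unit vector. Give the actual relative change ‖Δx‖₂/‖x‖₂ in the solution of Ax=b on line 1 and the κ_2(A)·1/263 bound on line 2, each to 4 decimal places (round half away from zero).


σ_max = 2, σ_min = 4/491
κ = σ_max/σ_min = 2/(4/491) = 245.5000
κ_2(A)·‖δb‖/‖b‖ = 0.9335
solve Ax = b  →  x = [-98.8000 -72.8500]
‖b‖ = 2.2361, ‖x‖ = 122.7541
Δx = A⁻¹·δb where δb = 1/263·2.2361·d; ‖Δx‖ = 1.0436
realised ‖Δx‖/‖x‖ = 0.0085
tightness: 0.0085 against a bound of 0.9335 (unrounded ratio ≈ 0.0091)

0.0085
0.9335
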